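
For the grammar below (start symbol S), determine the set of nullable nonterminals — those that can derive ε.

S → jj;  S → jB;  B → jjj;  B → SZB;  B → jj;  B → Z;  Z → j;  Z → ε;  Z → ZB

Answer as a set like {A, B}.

{B, Z}

Directly nullable (have an ε-rule): {Z}.
B is nullable via B -> Z (every symbol on the right is already known nullable).
Not nullable: S — each has a terminal in every rule's right-hand side or depends on a non-nullable symbol.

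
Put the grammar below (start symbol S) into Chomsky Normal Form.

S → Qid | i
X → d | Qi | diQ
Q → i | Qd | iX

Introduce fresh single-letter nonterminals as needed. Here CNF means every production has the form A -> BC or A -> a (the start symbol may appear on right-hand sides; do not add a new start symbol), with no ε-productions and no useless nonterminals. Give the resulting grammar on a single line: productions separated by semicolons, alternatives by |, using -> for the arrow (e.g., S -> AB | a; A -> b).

S -> i | QC; A -> d; B -> i; C -> BA; D -> BQ; Q -> i | BX | QA; X -> d | AD | QB

No ε-productions.
No unit productions to eliminate.
TERM: introduce A -> d, B -> i and substitute in every rule of length ≥2.
BIN: S -> QBA becomes S -> QC, C -> BA; X -> ABQ becomes X -> AD, D -> BQ.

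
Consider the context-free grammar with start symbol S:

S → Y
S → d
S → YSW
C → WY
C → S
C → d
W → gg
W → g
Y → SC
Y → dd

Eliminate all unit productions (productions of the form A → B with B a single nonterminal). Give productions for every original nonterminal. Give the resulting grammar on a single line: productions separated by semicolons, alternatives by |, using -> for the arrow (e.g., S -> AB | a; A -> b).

S -> d | SC | dd | YSW; C -> d | SC | WY | dd | YSW; W -> g | gg; Y -> SC | dd

Unit productions: C->S, S->Y.
Unit pairs (A ⇒* B via units): (C,S), (C,Y), (S,Y).
S: inherits non-unit rules of {S, Y} → SC | YSW | d | dd.
C: inherits non-unit rules of {C, S, Y} → SC | WY | YSW | d | dd.
W: inherits non-unit rules of {W} → g | gg.
Y: inherits non-unit rules of {Y} → SC | dd.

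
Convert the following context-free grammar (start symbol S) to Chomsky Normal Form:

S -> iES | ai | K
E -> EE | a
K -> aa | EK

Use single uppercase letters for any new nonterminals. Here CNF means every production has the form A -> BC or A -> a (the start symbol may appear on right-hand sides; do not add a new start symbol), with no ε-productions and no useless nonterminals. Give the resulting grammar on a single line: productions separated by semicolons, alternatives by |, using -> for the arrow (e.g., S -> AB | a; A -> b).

S -> AA | AB | BC | EK; A -> a; B -> i; C -> ES; E -> a | EE; K -> AA | EK

No ε-productions.
After unit-elimination: S -> EK | aa | ai | iES; E -> a | EE; K -> EK | aa.
TERM: introduce A -> a, B -> i and substitute in every rule of length ≥2.
BIN: S -> BES becomes S -> BC, C -> ES.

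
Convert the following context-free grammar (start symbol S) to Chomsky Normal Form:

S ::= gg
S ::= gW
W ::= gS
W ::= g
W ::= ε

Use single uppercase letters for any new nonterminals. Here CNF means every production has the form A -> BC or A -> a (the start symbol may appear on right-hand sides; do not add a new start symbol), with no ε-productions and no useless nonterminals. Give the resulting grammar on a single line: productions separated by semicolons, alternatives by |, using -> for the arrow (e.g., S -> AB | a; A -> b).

Nullable: {W}; after ε-elimination: S -> g | gW | gg; W -> g | gS.
No unit productions to eliminate.
TERM: introduce A -> g and substitute in every rule of length ≥2.

S -> g | AA | AW; A -> g; W -> g | AS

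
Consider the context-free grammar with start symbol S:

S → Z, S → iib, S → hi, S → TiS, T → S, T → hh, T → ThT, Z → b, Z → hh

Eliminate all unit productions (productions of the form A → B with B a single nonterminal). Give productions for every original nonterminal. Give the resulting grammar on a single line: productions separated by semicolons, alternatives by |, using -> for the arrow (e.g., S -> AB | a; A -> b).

S -> b | hh | hi | TiS | iib; T -> b | hh | hi | ThT | TiS | iib; Z -> b | hh

Unit productions: S->Z, T->S.
Unit pairs (A ⇒* B via units): (S,Z), (T,S), (T,Z).
S: inherits non-unit rules of {S, Z} → TiS | b | hh | hi | iib.
T: inherits non-unit rules of {S, T, Z} → ThT | TiS | b | hh | hi | iib.
Z: inherits non-unit rules of {Z} → b | hh.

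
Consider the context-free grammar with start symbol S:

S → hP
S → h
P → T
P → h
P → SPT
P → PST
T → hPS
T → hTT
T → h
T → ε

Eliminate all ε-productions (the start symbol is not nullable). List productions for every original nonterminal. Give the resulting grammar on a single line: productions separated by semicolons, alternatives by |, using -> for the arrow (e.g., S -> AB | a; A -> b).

S -> h | hP; P -> S | T | h | PS | SP | ST | PST | SPT; T -> h | hS | hT | hPS | hTT

Nullable set: {P, T}.
S -> hP: P nullable, giving h | hP.
P -> PST: P, T nullable, giving PS | PST | S | ST.
P -> SPT: P, T nullable, giving S | SP | SPT | ST.
P -> T: T nullable, giving T.
Drop T -> ε.
T -> hPS: P nullable, giving hPS | hS.
T -> hTT: T, T nullable, giving h | hT | hTT.
Unchanged (no nullable symbols): S -> h; P -> h; T -> h.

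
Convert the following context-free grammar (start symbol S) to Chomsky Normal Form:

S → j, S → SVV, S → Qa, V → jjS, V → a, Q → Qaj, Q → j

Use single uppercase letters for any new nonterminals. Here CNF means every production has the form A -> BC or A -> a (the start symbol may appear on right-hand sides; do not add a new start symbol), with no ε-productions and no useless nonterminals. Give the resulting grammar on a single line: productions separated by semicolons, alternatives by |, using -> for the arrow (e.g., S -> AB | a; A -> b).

S -> j | QA | SD; A -> a; B -> j; C -> AB; D -> VV; E -> BS; Q -> j | QC; V -> a | BE

No ε-productions.
No unit productions to eliminate.
TERM: introduce A -> a, B -> j and substitute in every rule of length ≥2.
BIN: Q -> QAB becomes Q -> QC, C -> AB; S -> SVV becomes S -> SD, D -> VV; V -> BBS becomes V -> BE, E -> BS.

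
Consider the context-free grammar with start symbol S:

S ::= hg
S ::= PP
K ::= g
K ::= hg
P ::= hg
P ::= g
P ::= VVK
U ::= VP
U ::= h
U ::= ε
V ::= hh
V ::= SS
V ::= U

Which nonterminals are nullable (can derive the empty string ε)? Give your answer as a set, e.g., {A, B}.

Directly nullable (have an ε-rule): {U}.
V is nullable via V -> U (every symbol on the right is already known nullable).
Not nullable: K, P, S — each has a terminal in every rule's right-hand side or depends on a non-nullable symbol.

{U, V}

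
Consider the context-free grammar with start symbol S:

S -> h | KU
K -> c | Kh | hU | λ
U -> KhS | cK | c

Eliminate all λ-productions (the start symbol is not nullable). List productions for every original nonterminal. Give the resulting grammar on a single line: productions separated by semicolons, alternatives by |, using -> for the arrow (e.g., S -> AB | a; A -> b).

S -> U | h | KU; K -> c | h | Kh | hU; U -> c | cK | hS | KhS

Nullable set: {K}.
S -> KU: K nullable, giving KU | U.
Drop K -> λ.
K -> Kh: K nullable, giving Kh | h.
U -> KhS: K nullable, giving KhS | hS.
U -> cK: K nullable, giving c | cK.
Unchanged (no nullable symbols): S -> h; K -> c; K -> hU; U -> c.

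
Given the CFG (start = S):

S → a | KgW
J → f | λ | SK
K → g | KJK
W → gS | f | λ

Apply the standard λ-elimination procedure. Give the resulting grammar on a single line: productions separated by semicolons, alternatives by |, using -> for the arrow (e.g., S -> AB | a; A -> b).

Nullable set: {J, W}.
S -> KgW: W nullable, giving Kg | KgW.
Drop J -> λ.
K -> KJK: J nullable, giving KJK | KK.
Drop W -> λ.
Unchanged (no nullable symbols): S -> a; J -> SK; J -> f; K -> g; W -> f; W -> gS.

S -> a | Kg | KgW; J -> f | SK; K -> g | KK | KJK; W -> f | gS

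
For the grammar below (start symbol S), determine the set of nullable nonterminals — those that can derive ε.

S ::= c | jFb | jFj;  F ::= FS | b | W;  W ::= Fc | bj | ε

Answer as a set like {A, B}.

{F, W}

Directly nullable (have an ε-rule): {W}.
F is nullable via F -> W (every symbol on the right is already known nullable).
Not nullable: S — each has a terminal in every rule's right-hand side or depends on a non-nullable symbol.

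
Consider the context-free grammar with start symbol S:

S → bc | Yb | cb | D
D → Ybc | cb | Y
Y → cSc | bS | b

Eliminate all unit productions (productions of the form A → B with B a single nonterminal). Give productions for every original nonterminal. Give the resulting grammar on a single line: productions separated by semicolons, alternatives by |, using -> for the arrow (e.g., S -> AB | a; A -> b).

S -> b | Yb | bS | bc | cb | Ybc | cSc; D -> b | bS | cb | Ybc | cSc; Y -> b | bS | cSc

Unit productions: D->Y, S->D.
Unit pairs (A ⇒* B via units): (D,Y), (S,D), (S,Y).
S: inherits non-unit rules of {D, S, Y} → Yb | Ybc | b | bS | bc | cSc | cb.
D: inherits non-unit rules of {D, Y} → Ybc | b | bS | cSc | cb.
Y: inherits non-unit rules of {Y} → b | bS | cSc.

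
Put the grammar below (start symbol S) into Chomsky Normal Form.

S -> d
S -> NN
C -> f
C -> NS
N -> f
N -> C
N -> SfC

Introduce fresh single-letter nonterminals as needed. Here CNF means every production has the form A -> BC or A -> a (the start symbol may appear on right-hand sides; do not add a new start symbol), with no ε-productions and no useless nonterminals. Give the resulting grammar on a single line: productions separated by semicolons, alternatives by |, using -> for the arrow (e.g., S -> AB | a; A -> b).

S -> d | NN; A -> f; B -> AC; C -> f | NS; N -> f | NS | SB

No ε-productions.
After unit-elimination: S -> d | NN; C -> f | NS; N -> f | NS | SfC.
TERM: introduce A -> f and substitute in every rule of length ≥2.
BIN: N -> SAC becomes N -> SB, B -> AC.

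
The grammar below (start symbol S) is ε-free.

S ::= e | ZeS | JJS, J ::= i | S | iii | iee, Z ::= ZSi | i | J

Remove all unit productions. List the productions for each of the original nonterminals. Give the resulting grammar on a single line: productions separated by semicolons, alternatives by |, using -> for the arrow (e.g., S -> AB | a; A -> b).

S -> e | JJS | ZeS; J -> e | i | JJS | ZeS | iee | iii; Z -> e | i | JJS | ZSi | ZeS | iee | iii

Unit productions: J->S, Z->J.
Unit pairs (A ⇒* B via units): (J,S), (Z,J), (Z,S).
S: inherits non-unit rules of {S} → JJS | ZeS | e.
J: inherits non-unit rules of {J, S} → JJS | ZeS | e | i | iee | iii.
Z: inherits non-unit rules of {J, S, Z} → JJS | ZSi | ZeS | e | i | iee | iii.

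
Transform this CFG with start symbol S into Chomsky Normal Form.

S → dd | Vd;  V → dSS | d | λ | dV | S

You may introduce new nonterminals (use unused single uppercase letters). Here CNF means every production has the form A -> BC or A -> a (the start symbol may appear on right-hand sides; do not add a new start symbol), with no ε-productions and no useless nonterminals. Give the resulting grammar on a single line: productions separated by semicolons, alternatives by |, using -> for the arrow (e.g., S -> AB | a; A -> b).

Nullable: {V}; after ε-elimination: S -> d | Vd | dd; V -> S | d | dV | dSS.
After unit-elimination: S -> d | Vd | dd; V -> d | Vd | dV | dd | dSS.
TERM: introduce A -> d and substitute in every rule of length ≥2.
BIN: V -> ASS becomes V -> AB, B -> SS.

S -> d | AA | VA; A -> d; B -> SS; V -> d | AA | AB | AV | VA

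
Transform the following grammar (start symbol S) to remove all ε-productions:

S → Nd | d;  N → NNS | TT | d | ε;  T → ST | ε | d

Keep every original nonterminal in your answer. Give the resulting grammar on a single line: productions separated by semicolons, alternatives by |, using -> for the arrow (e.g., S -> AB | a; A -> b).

S -> d | Nd; N -> S | T | d | NS | TT | NNS; T -> S | d | ST

Nullable set: {N, T}.
S -> Nd: N nullable, giving Nd | d.
Drop N -> ε.
N -> NNS: N, N nullable, giving NNS | NS | S.
N -> TT: T, T nullable, giving T | TT.
Drop T -> ε.
T -> ST: T nullable, giving S | ST.
Unchanged (no nullable symbols): S -> d; N -> d; T -> d.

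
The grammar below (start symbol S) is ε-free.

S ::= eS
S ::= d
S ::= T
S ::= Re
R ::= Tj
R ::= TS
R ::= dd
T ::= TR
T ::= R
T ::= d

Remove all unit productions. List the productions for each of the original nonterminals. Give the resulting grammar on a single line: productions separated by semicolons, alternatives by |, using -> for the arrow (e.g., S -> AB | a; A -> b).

S -> d | Re | TR | TS | Tj | dd | eS; R -> TS | Tj | dd; T -> d | TR | TS | Tj | dd

Unit productions: S->T, T->R.
Unit pairs (A ⇒* B via units): (S,R), (S,T), (T,R).
S: inherits non-unit rules of {R, S, T} → Re | TR | TS | Tj | d | dd | eS.
R: inherits non-unit rules of {R} → TS | Tj | dd.
T: inherits non-unit rules of {R, T} → TR | TS | Tj | d | dd.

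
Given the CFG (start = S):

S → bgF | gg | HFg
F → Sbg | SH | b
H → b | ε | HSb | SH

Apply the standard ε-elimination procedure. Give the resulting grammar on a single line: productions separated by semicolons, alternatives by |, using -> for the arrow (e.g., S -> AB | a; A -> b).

Nullable set: {H}.
S -> HFg: H nullable, giving Fg | HFg.
F -> SH: H nullable, giving S | SH.
Drop H -> ε.
H -> HSb: H nullable, giving HSb | Sb.
H -> SH: H nullable, giving S | SH.
Unchanged (no nullable symbols): S -> bgF; S -> gg; F -> Sbg; F -> b; H -> b.

S -> Fg | gg | HFg | bgF; F -> S | b | SH | Sbg; H -> S | b | SH | Sb | HSb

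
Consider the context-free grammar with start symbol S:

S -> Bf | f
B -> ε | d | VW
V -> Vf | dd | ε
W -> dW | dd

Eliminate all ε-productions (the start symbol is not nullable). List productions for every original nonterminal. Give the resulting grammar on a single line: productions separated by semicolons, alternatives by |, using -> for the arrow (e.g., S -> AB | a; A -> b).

Nullable set: {B, V}.
S -> Bf: B nullable, giving Bf | f.
Drop B -> ε.
B -> VW: V nullable, giving VW | W.
Drop V -> ε.
V -> Vf: V nullable, giving Vf | f.
Unchanged (no nullable symbols): S -> f; B -> d; V -> dd; W -> dW; W -> dd.

S -> f | Bf; B -> W | d | VW; V -> f | Vf | dd; W -> dW | dd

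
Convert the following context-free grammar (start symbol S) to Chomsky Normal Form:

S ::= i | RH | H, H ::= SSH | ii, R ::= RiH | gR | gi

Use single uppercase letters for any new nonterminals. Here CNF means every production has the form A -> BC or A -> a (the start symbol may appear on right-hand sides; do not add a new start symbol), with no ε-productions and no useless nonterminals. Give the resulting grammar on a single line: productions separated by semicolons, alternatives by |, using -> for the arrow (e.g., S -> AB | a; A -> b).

No ε-productions.
After unit-elimination: S -> i | RH | ii | SSH; H -> ii | SSH; R -> gR | gi | RiH.
TERM: introduce B -> g, A -> i and substitute in every rule of length ≥2.
BIN: H -> SSH becomes H -> SC, C -> SH; R -> RAH becomes R -> RD, D -> AH; S -> SSH becomes S -> SE, E -> SH.

S -> i | AA | RH | SE; A -> i; B -> g; C -> SH; D -> AH; E -> SH; H -> AA | SC; R -> BA | BR | RD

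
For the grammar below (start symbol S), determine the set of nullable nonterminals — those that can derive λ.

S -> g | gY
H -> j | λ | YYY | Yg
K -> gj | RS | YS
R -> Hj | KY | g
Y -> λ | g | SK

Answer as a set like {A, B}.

{H, Y}

Directly nullable (have an ε-rule): {H, Y}.
Not nullable: K, R, S — each has a terminal in every rule's right-hand side or depends on a non-nullable symbol.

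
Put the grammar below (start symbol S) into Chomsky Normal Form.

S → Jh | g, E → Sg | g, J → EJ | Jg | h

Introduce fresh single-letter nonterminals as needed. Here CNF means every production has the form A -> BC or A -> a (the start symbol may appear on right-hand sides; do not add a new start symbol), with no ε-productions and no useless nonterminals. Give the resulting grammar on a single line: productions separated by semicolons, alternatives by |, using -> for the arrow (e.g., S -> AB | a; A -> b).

S -> g | JB; A -> g; B -> h; E -> g | SA; J -> h | EJ | JA

No ε-productions.
No unit productions to eliminate.
TERM: introduce A -> g, B -> h and substitute in every rule of length ≥2.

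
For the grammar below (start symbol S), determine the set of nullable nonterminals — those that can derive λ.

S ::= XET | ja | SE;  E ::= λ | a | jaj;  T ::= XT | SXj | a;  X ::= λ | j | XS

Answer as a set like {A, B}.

{E, X}

Directly nullable (have an ε-rule): {E, X}.
Not nullable: S, T — each has a terminal in every rule's right-hand side or depends on a non-nullable symbol.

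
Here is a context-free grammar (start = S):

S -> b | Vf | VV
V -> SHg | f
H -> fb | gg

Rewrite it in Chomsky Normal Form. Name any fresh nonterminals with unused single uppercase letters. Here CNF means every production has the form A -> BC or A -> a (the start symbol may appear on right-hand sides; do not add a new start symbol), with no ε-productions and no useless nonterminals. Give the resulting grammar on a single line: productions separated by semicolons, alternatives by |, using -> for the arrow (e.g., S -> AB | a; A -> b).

No ε-productions.
No unit productions to eliminate.
TERM: introduce B -> b, A -> f, C -> g and substitute in every rule of length ≥2.
BIN: V -> SHC becomes V -> SD, D -> HC.

S -> b | VA | VV; A -> f; B -> b; C -> g; D -> HC; H -> AB | CC; V -> f | SD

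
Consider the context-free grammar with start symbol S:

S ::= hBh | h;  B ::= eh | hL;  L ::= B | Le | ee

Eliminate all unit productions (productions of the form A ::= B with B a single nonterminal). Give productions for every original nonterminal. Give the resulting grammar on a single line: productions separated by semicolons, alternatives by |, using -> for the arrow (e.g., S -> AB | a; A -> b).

Unit productions: L->B.
Unit pairs (A ⇒* B via units): (L,B).
S: inherits non-unit rules of {S} → h | hBh.
B: inherits non-unit rules of {B} → eh | hL.
L: inherits non-unit rules of {B, L} → Le | ee | eh | hL.

S -> h | hBh; B -> eh | hL; L -> Le | ee | eh | hL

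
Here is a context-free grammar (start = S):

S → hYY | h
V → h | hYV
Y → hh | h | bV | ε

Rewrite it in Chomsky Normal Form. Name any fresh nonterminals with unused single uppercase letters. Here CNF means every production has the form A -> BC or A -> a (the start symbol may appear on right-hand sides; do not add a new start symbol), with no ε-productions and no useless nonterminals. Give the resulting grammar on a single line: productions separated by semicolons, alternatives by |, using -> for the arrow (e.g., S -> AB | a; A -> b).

Nullable: {Y}; after ε-elimination: S -> h | hY | hYY; V -> h | hV | hYV; Y -> h | bV | hh.
No unit productions to eliminate.
TERM: introduce B -> b, A -> h and substitute in every rule of length ≥2.
BIN: S -> AYY becomes S -> AC, C -> YY; V -> AYV becomes V -> AD, D -> YV.

S -> h | AC | AY; A -> h; B -> b; C -> YY; D -> YV; V -> h | AD | AV; Y -> h | AA | BV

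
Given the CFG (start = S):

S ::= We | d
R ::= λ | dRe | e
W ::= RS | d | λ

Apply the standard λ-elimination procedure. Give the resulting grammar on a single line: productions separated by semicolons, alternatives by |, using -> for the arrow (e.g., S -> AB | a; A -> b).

S -> d | e | We; R -> e | de | dRe; W -> S | d | RS

Nullable set: {R, W}.
S -> We: W nullable, giving We | e.
Drop R -> λ.
R -> dRe: R nullable, giving dRe | de.
Drop W -> λ.
W -> RS: R nullable, giving RS | S.
Unchanged (no nullable symbols): S -> d; R -> e; W -> d.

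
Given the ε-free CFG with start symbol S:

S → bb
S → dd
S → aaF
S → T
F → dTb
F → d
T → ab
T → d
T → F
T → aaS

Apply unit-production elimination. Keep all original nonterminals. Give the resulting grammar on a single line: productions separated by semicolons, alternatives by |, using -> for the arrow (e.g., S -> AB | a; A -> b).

S -> d | ab | bb | dd | aaF | aaS | dTb; F -> d | dTb; T -> d | ab | aaS | dTb

Unit productions: S->T, T->F.
Unit pairs (A ⇒* B via units): (S,F), (S,T), (T,F).
S: inherits non-unit rules of {F, S, T} → aaF | aaS | ab | bb | d | dTb | dd.
F: inherits non-unit rules of {F} → d | dTb.
T: inherits non-unit rules of {F, T} → aaS | ab | d | dTb.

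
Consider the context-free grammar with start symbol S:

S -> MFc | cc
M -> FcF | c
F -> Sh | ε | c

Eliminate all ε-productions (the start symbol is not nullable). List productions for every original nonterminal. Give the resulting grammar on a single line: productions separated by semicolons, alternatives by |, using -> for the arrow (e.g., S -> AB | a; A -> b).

Nullable set: {F}.
S -> MFc: F nullable, giving MFc | Mc.
Drop F -> ε.
M -> FcF: F, F nullable, giving Fc | FcF | c | cF.
Unchanged (no nullable symbols): S -> cc; F -> Sh; F -> c; M -> c.

S -> Mc | cc | MFc; F -> c | Sh; M -> c | Fc | cF | FcF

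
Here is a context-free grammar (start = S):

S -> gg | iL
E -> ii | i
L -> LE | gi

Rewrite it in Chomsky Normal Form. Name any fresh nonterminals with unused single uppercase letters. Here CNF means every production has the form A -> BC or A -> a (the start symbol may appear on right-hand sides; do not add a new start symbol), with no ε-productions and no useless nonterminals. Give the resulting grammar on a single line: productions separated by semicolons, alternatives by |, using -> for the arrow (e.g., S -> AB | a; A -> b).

No ε-productions.
No unit productions to eliminate.
TERM: introduce B -> g, A -> i and substitute in every rule of length ≥2.

S -> AL | BB; A -> i; B -> g; E -> i | AA; L -> BA | LE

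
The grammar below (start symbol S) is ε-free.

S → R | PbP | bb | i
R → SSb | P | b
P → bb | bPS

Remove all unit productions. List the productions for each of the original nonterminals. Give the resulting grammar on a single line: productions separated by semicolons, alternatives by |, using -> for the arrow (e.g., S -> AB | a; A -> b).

Unit productions: R->P, S->R.
Unit pairs (A ⇒* B via units): (R,P), (S,P), (S,R).
S: inherits non-unit rules of {P, R, S} → PbP | SSb | b | bPS | bb | i.
P: inherits non-unit rules of {P} → bPS | bb.
R: inherits non-unit rules of {P, R} → SSb | b | bPS | bb.

S -> b | i | bb | PbP | SSb | bPS; P -> bb | bPS; R -> b | bb | SSb | bPS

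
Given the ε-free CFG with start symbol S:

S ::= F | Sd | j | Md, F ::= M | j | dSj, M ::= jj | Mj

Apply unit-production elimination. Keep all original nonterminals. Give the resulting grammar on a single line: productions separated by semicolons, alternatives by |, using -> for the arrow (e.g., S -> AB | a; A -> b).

S -> j | Md | Mj | Sd | jj | dSj; F -> j | Mj | jj | dSj; M -> Mj | jj

Unit productions: F->M, S->F.
Unit pairs (A ⇒* B via units): (F,M), (S,F), (S,M).
S: inherits non-unit rules of {F, M, S} → Md | Mj | Sd | dSj | j | jj.
F: inherits non-unit rules of {F, M} → Mj | dSj | j | jj.
M: inherits non-unit rules of {M} → Mj | jj.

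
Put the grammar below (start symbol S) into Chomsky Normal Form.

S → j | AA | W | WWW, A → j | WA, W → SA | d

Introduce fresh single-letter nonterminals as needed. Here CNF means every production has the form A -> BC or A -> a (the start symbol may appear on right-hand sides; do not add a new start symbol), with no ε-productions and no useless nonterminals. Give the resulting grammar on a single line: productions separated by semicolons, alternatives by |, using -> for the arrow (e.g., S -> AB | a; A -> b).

S -> d | j | AA | SA | WB; A -> j | WA; B -> WW; W -> d | SA

No ε-productions.
After unit-elimination: S -> d | j | AA | SA | WWW; A -> j | WA; W -> d | SA.
BIN: S -> WWW becomes S -> WB, B -> WW.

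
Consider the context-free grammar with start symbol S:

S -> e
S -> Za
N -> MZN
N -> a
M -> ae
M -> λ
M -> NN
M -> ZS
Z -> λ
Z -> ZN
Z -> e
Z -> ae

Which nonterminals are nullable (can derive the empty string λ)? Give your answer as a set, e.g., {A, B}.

{M, Z}

Directly nullable (have an ε-rule): {M, Z}.
Not nullable: N, S — each has a terminal in every rule's right-hand side or depends on a non-nullable symbol.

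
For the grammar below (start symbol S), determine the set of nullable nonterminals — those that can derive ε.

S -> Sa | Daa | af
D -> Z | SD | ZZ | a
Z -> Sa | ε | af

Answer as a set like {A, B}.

{D, Z}

Directly nullable (have an ε-rule): {Z}.
D is nullable via D -> Z (every symbol on the right is already known nullable).
Not nullable: S — each has a terminal in every rule's right-hand side or depends on a non-nullable symbol.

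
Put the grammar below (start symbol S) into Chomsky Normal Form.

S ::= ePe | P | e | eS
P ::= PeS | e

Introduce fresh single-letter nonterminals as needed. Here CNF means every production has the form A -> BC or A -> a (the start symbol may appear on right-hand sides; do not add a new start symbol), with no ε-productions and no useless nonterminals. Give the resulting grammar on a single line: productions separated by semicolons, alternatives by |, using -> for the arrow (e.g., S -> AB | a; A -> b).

S -> e | AC | AS | PD; A -> e; B -> AS; C -> PA; D -> AS; P -> e | PB

No ε-productions.
After unit-elimination: S -> e | eS | PeS | ePe; P -> e | PeS.
TERM: introduce A -> e and substitute in every rule of length ≥2.
BIN: P -> PAS becomes P -> PB, B -> AS; S -> APA becomes S -> AC, C -> PA; S -> PAS becomes S -> PD, D -> AS.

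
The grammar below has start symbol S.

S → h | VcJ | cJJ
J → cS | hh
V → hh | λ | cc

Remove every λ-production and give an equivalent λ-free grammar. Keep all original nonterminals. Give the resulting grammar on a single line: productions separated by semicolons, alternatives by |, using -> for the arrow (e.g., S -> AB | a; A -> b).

Nullable set: {V}.
S -> VcJ: V nullable, giving VcJ | cJ.
Drop V -> λ.
Unchanged (no nullable symbols): S -> cJJ; S -> h; J -> cS; J -> hh; V -> cc; V -> hh.

S -> h | cJ | VcJ | cJJ; J -> cS | hh; V -> cc | hh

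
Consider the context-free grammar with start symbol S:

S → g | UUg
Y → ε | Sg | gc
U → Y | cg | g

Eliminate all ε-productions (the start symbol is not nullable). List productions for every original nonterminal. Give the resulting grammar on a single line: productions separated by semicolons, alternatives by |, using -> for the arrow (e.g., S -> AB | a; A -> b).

S -> g | Ug | UUg; U -> Y | g | cg; Y -> Sg | gc

Nullable set: {U, Y}.
S -> UUg: U, U nullable, giving UUg | Ug | g.
U -> Y: Y nullable, giving Y.
Drop Y -> ε.
Unchanged (no nullable symbols): S -> g; U -> cg; U -> g; Y -> Sg; Y -> gc.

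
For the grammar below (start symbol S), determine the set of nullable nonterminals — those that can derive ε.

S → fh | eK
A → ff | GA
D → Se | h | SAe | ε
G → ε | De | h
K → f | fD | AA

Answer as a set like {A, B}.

{D, G}

Directly nullable (have an ε-rule): {D, G}.
Not nullable: A, K, S — each has a terminal in every rule's right-hand side or depends on a non-nullable symbol.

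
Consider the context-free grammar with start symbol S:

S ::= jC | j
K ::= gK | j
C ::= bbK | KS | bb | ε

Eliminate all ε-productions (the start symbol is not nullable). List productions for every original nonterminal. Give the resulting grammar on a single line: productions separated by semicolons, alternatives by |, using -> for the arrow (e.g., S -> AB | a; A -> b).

Nullable set: {C}.
S -> jC: C nullable, giving j | jC.
Drop C -> ε.
Unchanged (no nullable symbols): S -> j; C -> KS; C -> bb; C -> bbK; K -> gK; K -> j.

S -> j | jC; C -> KS | bb | bbK; K -> j | gK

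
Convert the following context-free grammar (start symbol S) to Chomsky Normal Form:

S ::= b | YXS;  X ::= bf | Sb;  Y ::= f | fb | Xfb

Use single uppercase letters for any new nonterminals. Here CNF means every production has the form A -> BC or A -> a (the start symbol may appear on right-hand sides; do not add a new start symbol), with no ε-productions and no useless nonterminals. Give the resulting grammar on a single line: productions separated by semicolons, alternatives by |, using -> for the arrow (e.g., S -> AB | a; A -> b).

No ε-productions.
No unit productions to eliminate.
TERM: introduce A -> b, B -> f and substitute in every rule of length ≥2.
BIN: S -> YXS becomes S -> YC, C -> XS; Y -> XBA becomes Y -> XD, D -> BA.

S -> b | YC; A -> b; B -> f; C -> XS; D -> BA; X -> AB | SA; Y -> f | BA | XD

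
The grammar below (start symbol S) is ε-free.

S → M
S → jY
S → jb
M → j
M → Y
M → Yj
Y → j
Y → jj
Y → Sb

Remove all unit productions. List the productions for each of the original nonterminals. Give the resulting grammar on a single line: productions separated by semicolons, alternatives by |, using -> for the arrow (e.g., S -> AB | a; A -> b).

S -> j | Sb | Yj | jY | jb | jj; M -> j | Sb | Yj | jj; Y -> j | Sb | jj

Unit productions: M->Y, S->M.
Unit pairs (A ⇒* B via units): (M,Y), (S,M), (S,Y).
S: inherits non-unit rules of {M, S, Y} → Sb | Yj | j | jY | jb | jj.
M: inherits non-unit rules of {M, Y} → Sb | Yj | j | jj.
Y: inherits non-unit rules of {Y} → Sb | j | jj.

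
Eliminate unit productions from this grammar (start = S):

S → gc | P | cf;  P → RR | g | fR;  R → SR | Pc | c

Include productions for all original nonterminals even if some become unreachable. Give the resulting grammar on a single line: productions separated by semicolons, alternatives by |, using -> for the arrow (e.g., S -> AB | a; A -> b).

S -> g | RR | cf | fR | gc; P -> g | RR | fR; R -> c | Pc | SR

Unit productions: S->P.
Unit pairs (A ⇒* B via units): (S,P).
S: inherits non-unit rules of {P, S} → RR | cf | fR | g | gc.
P: inherits non-unit rules of {P} → RR | fR | g.
R: inherits non-unit rules of {R} → Pc | SR | c.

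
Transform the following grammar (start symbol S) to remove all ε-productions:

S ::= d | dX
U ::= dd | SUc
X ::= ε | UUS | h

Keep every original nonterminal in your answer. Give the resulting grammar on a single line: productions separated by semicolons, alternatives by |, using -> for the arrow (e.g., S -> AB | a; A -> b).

S -> d | dX; U -> dd | SUc; X -> h | UUS

Nullable set: {X}.
S -> dX: X nullable, giving d | dX.
Drop X -> ε.
Unchanged (no nullable symbols): S -> d; U -> SUc; U -> dd; X -> UUS; X -> h.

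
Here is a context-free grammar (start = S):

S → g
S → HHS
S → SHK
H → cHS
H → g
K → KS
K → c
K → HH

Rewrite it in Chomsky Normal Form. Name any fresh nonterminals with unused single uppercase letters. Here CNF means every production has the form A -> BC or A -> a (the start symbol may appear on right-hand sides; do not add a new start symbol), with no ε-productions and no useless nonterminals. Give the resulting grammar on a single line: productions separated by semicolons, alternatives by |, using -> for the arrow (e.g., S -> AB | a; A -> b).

No ε-productions.
No unit productions to eliminate.
TERM: introduce A -> c and substitute in every rule of length ≥2.
BIN: H -> AHS becomes H -> AB, B -> HS; S -> HHS becomes S -> HC, C -> HS; S -> SHK becomes S -> SD, D -> HK.

S -> g | HC | SD; A -> c; B -> HS; C -> HS; D -> HK; H -> g | AB; K -> c | HH | KS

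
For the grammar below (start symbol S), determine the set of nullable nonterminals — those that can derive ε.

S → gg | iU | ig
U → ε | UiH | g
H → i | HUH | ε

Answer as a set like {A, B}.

{H, U}

Directly nullable (have an ε-rule): {H, U}.
Not nullable: S — each has a terminal in every rule's right-hand side or depends on a non-nullable symbol.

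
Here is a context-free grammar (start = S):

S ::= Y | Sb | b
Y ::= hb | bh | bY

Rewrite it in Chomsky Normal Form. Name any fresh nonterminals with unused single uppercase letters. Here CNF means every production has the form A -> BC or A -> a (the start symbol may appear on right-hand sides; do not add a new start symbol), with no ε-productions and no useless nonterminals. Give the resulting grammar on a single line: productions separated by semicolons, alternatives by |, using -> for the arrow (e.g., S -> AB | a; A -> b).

No ε-productions.
After unit-elimination: S -> b | Sb | bY | bh | hb; Y -> bY | bh | hb.
TERM: introduce A -> b, B -> h and substitute in every rule of length ≥2.

S -> b | AB | AY | BA | SA; A -> b; B -> h; Y -> AB | AY | BA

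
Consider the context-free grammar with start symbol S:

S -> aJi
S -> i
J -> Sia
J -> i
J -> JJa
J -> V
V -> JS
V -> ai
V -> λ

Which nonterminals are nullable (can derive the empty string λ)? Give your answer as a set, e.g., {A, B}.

Directly nullable (have an ε-rule): {V}.
J is nullable via J -> V (every symbol on the right is already known nullable).
Not nullable: S — each has a terminal in every rule's right-hand side or depends on a non-nullable symbol.

{J, V}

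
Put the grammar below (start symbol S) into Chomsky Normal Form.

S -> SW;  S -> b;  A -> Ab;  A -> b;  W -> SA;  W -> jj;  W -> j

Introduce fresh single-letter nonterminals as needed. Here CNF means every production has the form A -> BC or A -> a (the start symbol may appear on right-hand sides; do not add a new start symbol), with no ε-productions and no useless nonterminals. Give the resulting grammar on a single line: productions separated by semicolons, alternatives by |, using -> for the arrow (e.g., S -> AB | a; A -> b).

No ε-productions.
No unit productions to eliminate.
TERM: introduce B -> b, C -> j and substitute in every rule of length ≥2.

S -> b | SW; A -> b | AB; B -> b; C -> j; W -> j | CC | SA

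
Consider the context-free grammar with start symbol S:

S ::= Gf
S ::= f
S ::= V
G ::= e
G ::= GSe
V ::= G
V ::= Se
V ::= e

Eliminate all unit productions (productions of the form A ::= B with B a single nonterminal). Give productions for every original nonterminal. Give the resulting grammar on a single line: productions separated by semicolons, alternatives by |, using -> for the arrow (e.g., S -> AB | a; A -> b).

Unit productions: S->V, V->G.
Unit pairs (A ⇒* B via units): (S,G), (S,V), (V,G).
S: inherits non-unit rules of {G, S, V} → GSe | Gf | Se | e | f.
G: inherits non-unit rules of {G} → GSe | e.
V: inherits non-unit rules of {G, V} → GSe | Se | e.

S -> e | f | Gf | Se | GSe; G -> e | GSe; V -> e | Se | GSe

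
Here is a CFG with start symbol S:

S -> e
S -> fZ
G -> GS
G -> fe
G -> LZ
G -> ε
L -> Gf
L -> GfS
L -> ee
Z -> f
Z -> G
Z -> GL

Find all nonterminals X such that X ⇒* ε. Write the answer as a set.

{G, Z}

Directly nullable (have an ε-rule): {G}.
Z is nullable via Z -> G (every symbol on the right is already known nullable).
Not nullable: L, S — each has a terminal in every rule's right-hand side or depends on a non-nullable symbol.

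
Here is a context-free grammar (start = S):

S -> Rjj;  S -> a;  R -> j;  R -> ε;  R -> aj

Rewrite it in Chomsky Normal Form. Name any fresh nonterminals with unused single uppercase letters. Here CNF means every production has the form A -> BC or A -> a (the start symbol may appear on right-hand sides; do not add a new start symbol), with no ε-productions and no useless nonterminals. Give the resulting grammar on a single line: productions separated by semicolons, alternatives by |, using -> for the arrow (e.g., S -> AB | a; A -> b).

Nullable: {R}; after ε-elimination: S -> a | jj | Rjj; R -> j | aj.
No unit productions to eliminate.
TERM: introduce A -> a, B -> j and substitute in every rule of length ≥2.
BIN: S -> RBB becomes S -> RC, C -> BB.

S -> a | BB | RC; A -> a; B -> j; C -> BB; R -> j | AB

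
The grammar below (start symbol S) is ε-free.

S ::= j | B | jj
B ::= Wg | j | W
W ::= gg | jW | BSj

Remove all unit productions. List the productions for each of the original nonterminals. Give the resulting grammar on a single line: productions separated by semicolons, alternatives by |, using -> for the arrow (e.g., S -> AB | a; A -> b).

S -> j | Wg | gg | jW | jj | BSj; B -> j | Wg | gg | jW | BSj; W -> gg | jW | BSj

Unit productions: B->W, S->B.
Unit pairs (A ⇒* B via units): (B,W), (S,B), (S,W).
S: inherits non-unit rules of {B, S, W} → BSj | Wg | gg | j | jW | jj.
B: inherits non-unit rules of {B, W} → BSj | Wg | gg | j | jW.
W: inherits non-unit rules of {W} → BSj | gg | jW.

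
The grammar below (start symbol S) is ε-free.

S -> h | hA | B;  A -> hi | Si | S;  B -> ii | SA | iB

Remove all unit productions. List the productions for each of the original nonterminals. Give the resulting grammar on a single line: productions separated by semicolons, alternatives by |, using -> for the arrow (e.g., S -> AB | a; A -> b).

Unit productions: A->S, S->B.
Unit pairs (A ⇒* B via units): (A,B), (A,S), (S,B).
S: inherits non-unit rules of {B, S} → SA | h | hA | iB | ii.
A: inherits non-unit rules of {A, B, S} → SA | Si | h | hA | hi | iB | ii.
B: inherits non-unit rules of {B} → SA | iB | ii.

S -> h | SA | hA | iB | ii; A -> h | SA | Si | hA | hi | iB | ii; B -> SA | iB | ii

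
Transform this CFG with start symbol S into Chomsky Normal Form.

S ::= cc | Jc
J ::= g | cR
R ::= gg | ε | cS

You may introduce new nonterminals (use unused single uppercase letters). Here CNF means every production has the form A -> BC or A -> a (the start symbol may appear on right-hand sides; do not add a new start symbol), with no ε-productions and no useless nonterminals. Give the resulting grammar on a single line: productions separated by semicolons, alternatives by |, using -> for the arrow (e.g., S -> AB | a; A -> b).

S -> AA | JA; A -> c; B -> g; J -> c | g | AR; R -> AS | BB

Nullable: {R}; after ε-elimination: S -> Jc | cc; J -> c | g | cR; R -> cS | gg.
No unit productions to eliminate.
TERM: introduce A -> c, B -> g and substitute in every rule of length ≥2.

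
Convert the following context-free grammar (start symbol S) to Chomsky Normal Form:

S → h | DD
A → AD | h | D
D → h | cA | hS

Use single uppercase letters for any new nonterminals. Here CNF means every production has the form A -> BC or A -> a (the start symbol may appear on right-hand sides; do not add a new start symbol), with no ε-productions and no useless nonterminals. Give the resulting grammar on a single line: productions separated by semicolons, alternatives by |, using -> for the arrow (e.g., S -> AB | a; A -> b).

No ε-productions.
After unit-elimination: S -> h | DD; A -> h | AD | cA | hS; D -> h | cA | hS.
TERM: introduce B -> c, C -> h and substitute in every rule of length ≥2.

S -> h | DD; A -> h | AD | BA | CS; B -> c; C -> h; D -> h | BA | CS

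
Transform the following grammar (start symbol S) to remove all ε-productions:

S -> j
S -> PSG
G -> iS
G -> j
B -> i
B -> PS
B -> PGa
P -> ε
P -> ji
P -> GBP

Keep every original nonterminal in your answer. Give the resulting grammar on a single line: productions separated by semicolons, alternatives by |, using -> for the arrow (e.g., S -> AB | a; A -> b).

Nullable set: {P}.
S -> PSG: P nullable, giving PSG | SG.
B -> PGa: P nullable, giving Ga | PGa.
B -> PS: P nullable, giving PS | S.
Drop P -> ε.
P -> GBP: P nullable, giving GB | GBP.
Unchanged (no nullable symbols): S -> j; B -> i; G -> iS; G -> j; P -> ji.

S -> j | SG | PSG; B -> S | i | Ga | PS | PGa; G -> j | iS; P -> GB | ji | GBP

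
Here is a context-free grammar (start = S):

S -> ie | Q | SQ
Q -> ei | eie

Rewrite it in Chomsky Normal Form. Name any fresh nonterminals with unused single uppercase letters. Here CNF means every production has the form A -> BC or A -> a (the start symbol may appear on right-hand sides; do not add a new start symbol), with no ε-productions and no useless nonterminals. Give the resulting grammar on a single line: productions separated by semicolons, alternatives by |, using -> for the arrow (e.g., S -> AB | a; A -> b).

No ε-productions.
After unit-elimination: S -> SQ | ei | ie | eie; Q -> ei | eie.
TERM: introduce A -> e, B -> i and substitute in every rule of length ≥2.
BIN: Q -> ABA becomes Q -> AC, C -> BA; S -> ABA becomes S -> AD, D -> BA.

S -> AB | AD | BA | SQ; A -> e; B -> i; C -> BA; D -> BA; Q -> AB | AC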